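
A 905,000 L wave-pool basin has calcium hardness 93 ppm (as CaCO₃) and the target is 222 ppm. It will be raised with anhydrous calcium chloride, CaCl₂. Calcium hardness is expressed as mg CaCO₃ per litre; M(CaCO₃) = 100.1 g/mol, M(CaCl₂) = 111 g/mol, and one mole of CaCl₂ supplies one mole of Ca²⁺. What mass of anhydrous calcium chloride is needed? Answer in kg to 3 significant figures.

129 kg

Hardness to add: (222 − 93) = 129 mg/L as CaCO₃ × 905,000 L = 116,700 g as CaCO₃.
Moles of Ca²⁺ (1 mol Ca²⁺ ≡ 1 mol CaCO₃): 116,700 / 100.1 g/mol = 1166 mol.
Mass of CaCl₂: 1166 × 111 = 129,500 g.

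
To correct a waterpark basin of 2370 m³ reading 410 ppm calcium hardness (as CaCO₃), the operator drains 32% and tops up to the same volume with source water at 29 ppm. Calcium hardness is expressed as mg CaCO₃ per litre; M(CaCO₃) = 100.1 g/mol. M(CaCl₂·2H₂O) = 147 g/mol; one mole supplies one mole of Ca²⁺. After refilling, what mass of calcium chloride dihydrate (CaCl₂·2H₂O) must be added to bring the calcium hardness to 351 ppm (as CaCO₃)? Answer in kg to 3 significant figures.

219 kg

Volume: 2370 m³ = 2,370,000 L.
After draining 32% and refilling: 410 × 0.68 + 29 × 0.32 = 288.08 ppm.
Deficit to target: 351 − 288.08 = 62.92 mg/L.
As CaCO₃: 62.92 mg/L × 2,370,000 L = 149,100 g; ÷ 100.1 = 1490 mol Ca²⁺.
Mass: 1490 × 147 = 219,000 g.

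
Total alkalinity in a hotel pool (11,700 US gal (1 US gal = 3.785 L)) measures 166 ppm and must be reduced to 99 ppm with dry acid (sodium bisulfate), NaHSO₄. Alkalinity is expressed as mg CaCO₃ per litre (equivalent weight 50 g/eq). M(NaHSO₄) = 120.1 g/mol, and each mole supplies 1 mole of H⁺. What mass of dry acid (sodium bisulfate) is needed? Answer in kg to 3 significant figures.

7.13 kg

Volume: 11,700 US gal × 3.785 L/gal = 44,284 L.
Alkalinity to neutralize: (166 − 99) = 67 mg/L as CaCO₃ × 44,284 L = 2967 g as CaCO₃.
Equivalents of H⁺ required: 2967 ÷ 50 g/eq = 59.34 eq = 59.34 mol NaHSO₄.
Mass of NaHSO₄: 59.34 × 120.1 = 7127 g.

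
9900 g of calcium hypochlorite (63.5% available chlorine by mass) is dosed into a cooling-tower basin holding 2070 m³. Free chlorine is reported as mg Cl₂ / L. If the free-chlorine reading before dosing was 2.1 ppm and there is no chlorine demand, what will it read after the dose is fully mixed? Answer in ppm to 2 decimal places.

5.14 ppm

Volume: 2070 m³ = 2,070,000 L.
Available chlorine delivered: 9900 g × 0.635 = 6286 g as Cl₂.
Concentration rise: 6286 g / 2,070,000 L = 3.037 mg/L = 3.04 ppm.
Final FC: 2.1 + 3.04 = 5.14 ppm.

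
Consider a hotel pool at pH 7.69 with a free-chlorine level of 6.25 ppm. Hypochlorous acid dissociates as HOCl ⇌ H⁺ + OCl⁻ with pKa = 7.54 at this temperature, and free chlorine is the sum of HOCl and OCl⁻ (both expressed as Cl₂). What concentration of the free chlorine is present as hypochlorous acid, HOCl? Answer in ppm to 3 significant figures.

[OCl⁻]/[HOCl] = 10^(pH − pKa) = 10^(7.69 − 7.54) = 10^0.15 = 1.413.
Fraction as HOCl = 1 / (1 + 1.413) = 0.4145.
HOCl = 0.4145 × 6.25 ppm = 2.591 ppm.

2.59 ppm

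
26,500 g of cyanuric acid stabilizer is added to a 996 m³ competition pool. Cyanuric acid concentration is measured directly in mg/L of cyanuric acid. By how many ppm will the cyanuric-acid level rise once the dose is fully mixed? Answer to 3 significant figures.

26.6 ppm

Volume: 996 m³ = 996,000 L.
Rise: 26,500 g / 996,000 L × 1000 = 26.61 mg/L.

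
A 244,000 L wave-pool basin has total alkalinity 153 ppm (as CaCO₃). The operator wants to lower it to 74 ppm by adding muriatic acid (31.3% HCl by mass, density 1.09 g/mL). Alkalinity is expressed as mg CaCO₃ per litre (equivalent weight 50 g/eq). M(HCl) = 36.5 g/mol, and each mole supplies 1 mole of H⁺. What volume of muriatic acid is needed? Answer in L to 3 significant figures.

Alkalinity to neutralize: (153 − 74) = 79 mg/L as CaCO₃ × 244,000 L = 19,280 g as CaCO₃.
Equivalents of H⁺ required: 19,280 ÷ 50 g/eq = 385.5 eq = 385.5 mol HCl.
Mass of HCl: 385.5 × 36.5 = 14,070 g.
Mass of 31.3% solution: 14,070 / 0.313 = 44,960 g.
Volume: 44,960 g ÷ 1.09 g/mL = 41,240 mL.

41.2 L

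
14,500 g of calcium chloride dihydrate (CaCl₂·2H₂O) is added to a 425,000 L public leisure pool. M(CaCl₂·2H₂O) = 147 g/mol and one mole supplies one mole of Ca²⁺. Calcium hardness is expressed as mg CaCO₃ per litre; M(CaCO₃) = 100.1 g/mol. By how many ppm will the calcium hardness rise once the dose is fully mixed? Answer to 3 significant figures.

Moles of Ca²⁺: 14,500 g ÷ 147 g/mol = 98.64 mol.
As CaCO₃: 98.64 mol × 100.1 g/mol = 9874 g.
Rise: 9874 g / 425,000 L × 1000 = 23.23 mg/L.

23.2 ppm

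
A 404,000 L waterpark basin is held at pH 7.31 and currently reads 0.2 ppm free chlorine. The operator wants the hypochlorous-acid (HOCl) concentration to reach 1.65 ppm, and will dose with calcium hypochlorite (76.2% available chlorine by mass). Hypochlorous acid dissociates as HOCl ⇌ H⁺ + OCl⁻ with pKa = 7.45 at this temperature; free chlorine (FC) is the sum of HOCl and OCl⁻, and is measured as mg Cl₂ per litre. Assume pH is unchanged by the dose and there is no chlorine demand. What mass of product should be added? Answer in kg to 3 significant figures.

1.40 kg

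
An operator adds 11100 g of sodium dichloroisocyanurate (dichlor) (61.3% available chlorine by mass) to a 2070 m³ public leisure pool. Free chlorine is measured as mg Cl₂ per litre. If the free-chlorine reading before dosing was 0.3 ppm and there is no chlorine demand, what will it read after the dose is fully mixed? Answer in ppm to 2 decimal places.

3.59 ppm

Volume: 2070 m³ = 2,070,000 L.
Available chlorine delivered: 11,100 g × 0.613 = 6804 g as Cl₂.
Concentration rise: 6804 g / 2,070,000 L = 3.287 mg/L = 3.29 ppm.
Final FC: 0.3 + 3.29 = 3.59 ppm.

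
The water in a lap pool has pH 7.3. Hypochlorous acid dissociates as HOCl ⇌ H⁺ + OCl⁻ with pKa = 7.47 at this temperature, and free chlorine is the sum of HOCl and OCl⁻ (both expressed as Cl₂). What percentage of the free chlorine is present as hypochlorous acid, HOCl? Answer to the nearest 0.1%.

59.7%

[OCl⁻]/[HOCl] = 10^(pH − pKa) = 10^(7.3 − 7.47) = 10^-0.17 = 0.6761.
Fraction as HOCl = 1 / (1 + 0.6761) = 0.5966.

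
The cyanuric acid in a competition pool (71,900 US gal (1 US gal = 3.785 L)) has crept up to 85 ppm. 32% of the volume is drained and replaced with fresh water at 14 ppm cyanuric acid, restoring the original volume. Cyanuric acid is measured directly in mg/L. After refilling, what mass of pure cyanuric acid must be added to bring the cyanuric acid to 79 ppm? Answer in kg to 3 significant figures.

4.55 kg

Volume: 71,900 US gal × 3.785 L/gal = 272,142 L.
After draining 32% and refilling: 85 × 0.68 + 14 × 0.32 = 62.28 ppm.
Deficit to target: 79 − 62.28 = 16.72 mg/L.
Mass: 16.72 mg/L × 272,142 L = 4550 g cyanuric acid.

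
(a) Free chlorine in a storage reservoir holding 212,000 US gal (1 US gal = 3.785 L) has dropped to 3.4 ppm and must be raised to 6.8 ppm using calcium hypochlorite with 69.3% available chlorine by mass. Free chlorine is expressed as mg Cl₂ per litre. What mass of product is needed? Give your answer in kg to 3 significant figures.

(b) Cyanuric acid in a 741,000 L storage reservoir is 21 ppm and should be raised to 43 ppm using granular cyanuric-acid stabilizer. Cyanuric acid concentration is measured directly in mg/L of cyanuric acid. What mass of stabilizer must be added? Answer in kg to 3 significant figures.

(a) Volume: 212,000 US gal × 3.785 L/gal = 802,420 L.
(a) Chlorine deficit: 6.8 − 3.4 = 3.4 ppm = 3.4 mg/L as Cl₂.
(a) Cl₂ equivalent needed: 3.4 mg/L × 802,420 L = 2,728,000 mg = 2728 g.
(a) Product at 69.3% available chlorine: 2728 / 0.693 = 3937 g.

(b) CYA to add: (43 − 21) = 22 mg/L × 741,000 L = 16,300 g cyanuric acid.

(a) 3.94 kg; (b) 16.3 kg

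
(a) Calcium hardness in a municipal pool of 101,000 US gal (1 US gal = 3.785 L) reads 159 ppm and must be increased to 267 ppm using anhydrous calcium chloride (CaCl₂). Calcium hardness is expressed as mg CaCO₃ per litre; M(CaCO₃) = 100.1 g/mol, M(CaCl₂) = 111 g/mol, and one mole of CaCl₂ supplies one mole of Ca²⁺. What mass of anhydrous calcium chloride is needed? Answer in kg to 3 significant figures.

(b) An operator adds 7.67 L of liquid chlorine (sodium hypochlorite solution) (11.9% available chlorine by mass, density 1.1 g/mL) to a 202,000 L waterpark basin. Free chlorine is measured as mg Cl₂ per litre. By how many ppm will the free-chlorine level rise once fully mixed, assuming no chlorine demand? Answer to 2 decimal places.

(a) Volume: 101,000 US gal × 3.785 L/gal = 382,285 L.
(a) Hardness to add: (267 − 159) = 108 mg/L as CaCO₃ × 382,285 L = 41,290 g as CaCO₃.
(a) Moles of Ca²⁺ (1 mol Ca²⁺ ≡ 1 mol CaCO₃): 41,290 / 100.1 g/mol = 412.5 mol.
(a) Mass of CaCl₂: 412.5 × 111 = 45,780 g.

(b) Mass of solution: 7.67 L × 1000 mL/L × 1.1 g/mL = 8437 g.
(b) Available chlorine delivered: 8437 g × 0.119 = 1004 g as Cl₂.
(b) Concentration rise: 1004 g / 202,000 L = 4.97 mg/L = 4.97 ppm.

(a) 45.8 kg; (b) 4.97 ppm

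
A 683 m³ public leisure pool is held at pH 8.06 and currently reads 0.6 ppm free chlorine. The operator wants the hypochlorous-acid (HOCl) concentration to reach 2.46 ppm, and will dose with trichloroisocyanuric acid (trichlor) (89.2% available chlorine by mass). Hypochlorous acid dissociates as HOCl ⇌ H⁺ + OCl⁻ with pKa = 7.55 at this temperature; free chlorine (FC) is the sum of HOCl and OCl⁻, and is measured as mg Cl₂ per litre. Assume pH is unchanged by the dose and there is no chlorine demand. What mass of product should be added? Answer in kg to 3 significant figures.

Volume: 683 m³ = 683,000 L.
[OCl⁻]/[HOCl] = 10^(pH − pKa) = 10^(8.06 − 7.55) = 3.236; fraction as HOCl = 1/(1 + 3.236) = 0.2361.
Free chlorine required for 2.46 ppm HOCl: 2.46 / 0.2361 = 10.42 ppm.
FC to add: 10.42 − 0.6 = 9.82 mg/L as Cl₂.
Cl₂ equivalent: 9.82 mg/L × 683,000 L = 6707 g.
Product at 89.2% available Cl: 6707 / 0.892 = 7519 g.

7.52 kg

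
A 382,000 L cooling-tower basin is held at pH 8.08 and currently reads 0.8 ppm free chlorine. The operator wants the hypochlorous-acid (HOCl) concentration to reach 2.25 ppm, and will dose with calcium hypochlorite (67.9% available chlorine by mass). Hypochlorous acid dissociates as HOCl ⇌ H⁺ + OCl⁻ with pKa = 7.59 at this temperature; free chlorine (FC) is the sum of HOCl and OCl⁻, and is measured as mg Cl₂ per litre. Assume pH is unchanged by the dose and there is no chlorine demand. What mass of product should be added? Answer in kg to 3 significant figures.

4.73 kg

[OCl⁻]/[HOCl] = 10^(pH − pKa) = 10^(8.08 − 7.59) = 3.09; fraction as HOCl = 1/(1 + 3.09) = 0.2445.
Free chlorine required for 2.25 ppm HOCl: 2.25 / 0.2445 = 9.203 ppm.
FC to add: 9.203 − 0.8 = 8.403 mg/L as Cl₂.
Cl₂ equivalent: 8.403 mg/L × 382,000 L = 3210 g.
Product at 67.9% available Cl: 3210 / 0.679 = 4728 g.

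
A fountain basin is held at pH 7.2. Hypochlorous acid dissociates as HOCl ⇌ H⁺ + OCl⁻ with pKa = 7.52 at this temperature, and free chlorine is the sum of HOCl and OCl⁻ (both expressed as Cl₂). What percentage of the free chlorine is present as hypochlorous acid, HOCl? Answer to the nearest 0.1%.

67.6%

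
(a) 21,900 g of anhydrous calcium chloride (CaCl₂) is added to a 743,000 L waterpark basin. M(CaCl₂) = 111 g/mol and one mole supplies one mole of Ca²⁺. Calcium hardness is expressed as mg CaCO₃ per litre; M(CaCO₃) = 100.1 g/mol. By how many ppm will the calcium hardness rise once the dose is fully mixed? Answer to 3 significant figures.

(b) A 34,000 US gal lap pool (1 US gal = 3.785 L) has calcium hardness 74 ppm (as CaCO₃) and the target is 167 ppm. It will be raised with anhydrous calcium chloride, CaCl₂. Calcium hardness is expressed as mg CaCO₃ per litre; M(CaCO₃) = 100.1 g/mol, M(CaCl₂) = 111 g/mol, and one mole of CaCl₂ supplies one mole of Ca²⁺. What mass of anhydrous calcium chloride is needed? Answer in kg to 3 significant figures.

(a) 26.6 ppm; (b) 13.3 kg

(a) Moles of Ca²⁺: 21,900 g ÷ 111 g/mol = 197.3 mol.
(a) As CaCO₃: 197.3 mol × 100.1 g/mol = 19,750 g.
(a) Rise: 19,750 g / 743,000 L × 1000 = 26.58 mg/L.

(b) Volume: 34,000 US gal × 3.785 L/gal = 128,690 L.
(b) Hardness to add: (167 − 74) = 93 mg/L as CaCO₃ × 128,690 L = 11,970 g as CaCO₃.
(b) Moles of Ca²⁺ (1 mol Ca²⁺ ≡ 1 mol CaCO₃): 11,970 / 100.1 g/mol = 119.6 mol.
(b) Mass of CaCl₂: 119.6 × 111 = 13,270 g.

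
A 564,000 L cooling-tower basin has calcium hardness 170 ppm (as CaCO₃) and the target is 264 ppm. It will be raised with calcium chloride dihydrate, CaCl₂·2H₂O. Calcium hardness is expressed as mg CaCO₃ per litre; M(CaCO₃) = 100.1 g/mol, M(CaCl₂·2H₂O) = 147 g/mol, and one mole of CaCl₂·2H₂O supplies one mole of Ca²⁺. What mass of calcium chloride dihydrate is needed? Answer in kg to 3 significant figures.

Hardness to add: (264 − 170) = 94 mg/L as CaCO₃ × 564,000 L = 53,020 g as CaCO₃.
Moles of Ca²⁺ (1 mol Ca²⁺ ≡ 1 mol CaCO₃): 53,020 / 100.1 g/mol = 529.6 mol.
Mass of CaCl₂·2H₂O: 529.6 × 147 = 77,860 g.

77.9 kg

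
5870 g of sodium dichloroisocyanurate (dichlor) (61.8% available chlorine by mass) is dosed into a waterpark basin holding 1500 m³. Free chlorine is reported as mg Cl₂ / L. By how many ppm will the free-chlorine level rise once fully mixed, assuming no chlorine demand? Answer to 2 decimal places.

2.42 ppm

Volume: 1500 m³ = 1,500,000 L.
Available chlorine delivered: 5870 g × 0.618 = 3628 g as Cl₂.
Concentration rise: 3628 g / 1,500,000 L = 2.418 mg/L = 2.42 ppm.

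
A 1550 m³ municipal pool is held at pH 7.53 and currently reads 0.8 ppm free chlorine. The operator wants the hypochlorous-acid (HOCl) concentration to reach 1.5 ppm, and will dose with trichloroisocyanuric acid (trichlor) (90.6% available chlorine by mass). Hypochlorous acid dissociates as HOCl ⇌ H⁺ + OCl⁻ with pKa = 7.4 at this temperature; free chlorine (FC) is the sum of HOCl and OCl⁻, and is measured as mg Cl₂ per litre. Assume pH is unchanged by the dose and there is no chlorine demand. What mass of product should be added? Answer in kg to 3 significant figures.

4.66 kg

Volume: 1550 m³ = 1,550,000 L.
[OCl⁻]/[HOCl] = 10^(pH − pKa) = 10^(7.53 − 7.4) = 1.349; fraction as HOCl = 1/(1 + 1.349) = 0.4257.
Free chlorine required for 1.5 ppm HOCl: 1.5 / 0.4257 = 3.523 ppm.
FC to add: 3.523 − 0.8 = 2.723 mg/L as Cl₂.
Cl₂ equivalent: 2.723 mg/L × 1,550,000 L = 4221 g.
Product at 90.6% available Cl: 4221 / 0.906 = 4659 g.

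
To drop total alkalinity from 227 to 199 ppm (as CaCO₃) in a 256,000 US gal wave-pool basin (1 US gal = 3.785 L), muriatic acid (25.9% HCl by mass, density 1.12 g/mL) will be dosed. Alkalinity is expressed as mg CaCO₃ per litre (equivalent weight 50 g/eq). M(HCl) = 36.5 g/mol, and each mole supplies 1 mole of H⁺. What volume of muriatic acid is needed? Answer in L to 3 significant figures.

Volume: 256,000 US gal × 3.785 L/gal = 968,960 L.
Alkalinity to neutralize: (227 − 199) = 28 mg/L as CaCO₃ × 968,960 L = 27,130 g as CaCO₃.
Equivalents of H⁺ required: 27,130 ÷ 50 g/eq = 542.6 eq = 542.6 mol HCl.
Mass of HCl: 542.6 × 36.5 = 19,810 g.
Mass of 25.9% solution: 19,810 / 0.259 = 76,470 g.
Volume: 76,470 g ÷ 1.12 g/mL = 68,280 mL.

68.3 L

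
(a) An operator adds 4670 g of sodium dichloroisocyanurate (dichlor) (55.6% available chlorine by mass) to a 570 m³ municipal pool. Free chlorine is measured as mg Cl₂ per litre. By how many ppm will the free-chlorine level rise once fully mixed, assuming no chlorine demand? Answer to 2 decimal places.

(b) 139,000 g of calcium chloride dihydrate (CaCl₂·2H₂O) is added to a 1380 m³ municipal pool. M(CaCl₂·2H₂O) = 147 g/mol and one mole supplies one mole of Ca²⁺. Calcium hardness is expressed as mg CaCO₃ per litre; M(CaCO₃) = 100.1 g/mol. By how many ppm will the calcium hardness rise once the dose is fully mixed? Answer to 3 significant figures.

(a) Volume: 570 m³ = 570,000 L.
(a) Available chlorine delivered: 4670 g × 0.556 = 2597 g as Cl₂.
(a) Concentration rise: 2597 g / 570,000 L = 4.555 mg/L = 4.56 ppm.

(b) Volume: 1380 m³ = 1,380,000 L.
(b) Moles of Ca²⁺: 139,000 g ÷ 147 g/mol = 945.6 mol.
(b) As CaCO₃: 945.6 mol × 100.1 g/mol = 94,650 g.
(b) Rise: 94,650 g / 1,380,000 L × 1000 = 68.59 mg/L.

(a) 4.56 ppm; (b) 68.6 ppm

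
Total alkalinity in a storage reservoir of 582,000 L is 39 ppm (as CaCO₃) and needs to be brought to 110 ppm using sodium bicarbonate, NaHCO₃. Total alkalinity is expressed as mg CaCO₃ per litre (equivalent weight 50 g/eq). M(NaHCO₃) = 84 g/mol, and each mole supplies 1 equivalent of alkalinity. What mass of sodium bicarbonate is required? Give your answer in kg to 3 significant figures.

Alkalinity to add: (110 − 39) = 71 mg/L as CaCO₃ × 582,000 L = 41,320 g as CaCO₃.
Equivalents: 41,320 g ÷ 50 g/eq = 826.4 eq.
NaHCO₃ supplies 1 eq per mole → 826.4 mol.
Mass: 826.4 mol × 84 g/mol = 69,420 g.

69.4 kg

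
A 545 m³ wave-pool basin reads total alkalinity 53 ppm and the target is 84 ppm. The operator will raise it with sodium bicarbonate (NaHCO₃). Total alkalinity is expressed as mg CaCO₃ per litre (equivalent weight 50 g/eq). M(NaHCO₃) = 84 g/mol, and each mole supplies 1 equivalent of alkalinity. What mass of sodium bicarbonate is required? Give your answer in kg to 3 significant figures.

Volume: 545 m³ = 545,000 L.
Alkalinity to add: (84 − 53) = 31 mg/L as CaCO₃ × 545,000 L = 16,900 g as CaCO₃.
Equivalents: 16,900 g ÷ 50 g/eq = 337.9 eq.
NaHCO₃ supplies 1 eq per mole → 337.9 mol.
Mass: 337.9 mol × 84 g/mol = 28,380 g.

28.4 kg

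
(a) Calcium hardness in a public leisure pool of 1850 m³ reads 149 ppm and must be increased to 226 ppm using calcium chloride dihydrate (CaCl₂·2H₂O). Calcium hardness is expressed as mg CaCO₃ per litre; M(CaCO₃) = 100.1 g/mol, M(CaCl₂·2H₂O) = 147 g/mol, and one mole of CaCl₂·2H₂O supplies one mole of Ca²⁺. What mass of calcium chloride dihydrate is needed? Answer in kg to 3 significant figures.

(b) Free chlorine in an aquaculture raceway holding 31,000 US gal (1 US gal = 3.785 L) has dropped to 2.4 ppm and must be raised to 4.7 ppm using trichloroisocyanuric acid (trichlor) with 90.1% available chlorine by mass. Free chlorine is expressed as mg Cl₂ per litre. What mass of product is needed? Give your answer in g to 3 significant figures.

(a) 209 kg; (b) 300 g

(a) Volume: 1850 m³ = 1,850,000 L.
(a) Hardness to add: (226 − 149) = 77 mg/L as CaCO₃ × 1,850,000 L = 142,400 g as CaCO₃.
(a) Moles of Ca²⁺ (1 mol Ca²⁺ ≡ 1 mol CaCO₃): 142,400 / 100.1 g/mol = 1423 mol.
(a) Mass of CaCl₂·2H₂O: 1423 × 147 = 209,200 g.

(b) Volume: 31,000 US gal × 3.785 L/gal = 117,335 L.
(b) Chlorine deficit: 4.7 − 2.4 = 2.3 ppm = 2.3 mg/L as Cl₂.
(b) Cl₂ equivalent needed: 2.3 mg/L × 117,335 L = 269,900 mg = 269.9 g.
(b) Product at 90.1% available chlorine: 269.9 / 0.901 = 299.5 g.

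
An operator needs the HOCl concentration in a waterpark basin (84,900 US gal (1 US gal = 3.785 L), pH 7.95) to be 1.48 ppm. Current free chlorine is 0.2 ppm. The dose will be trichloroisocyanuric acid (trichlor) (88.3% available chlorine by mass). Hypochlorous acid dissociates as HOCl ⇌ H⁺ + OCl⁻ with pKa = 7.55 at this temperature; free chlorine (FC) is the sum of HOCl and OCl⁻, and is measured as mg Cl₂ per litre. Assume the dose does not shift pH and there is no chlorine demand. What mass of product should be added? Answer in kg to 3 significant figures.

Volume: 84,900 US gal × 3.785 L/gal = 321,346 L.
[OCl⁻]/[HOCl] = 10^(pH − pKa) = 10^(7.95 − 7.55) = 2.512; fraction as HOCl = 1/(1 + 2.512) = 0.2847.
Free chlorine required for 1.48 ppm HOCl: 1.48 / 0.2847 = 5.198 ppm.
FC to add: 5.198 − 0.2 = 4.998 mg/L as Cl₂.
Cl₂ equivalent: 4.998 mg/L × 321,346 L = 1606 g.
Product at 88.3% available Cl: 1606 / 0.883 = 1819 g.

1.82 kg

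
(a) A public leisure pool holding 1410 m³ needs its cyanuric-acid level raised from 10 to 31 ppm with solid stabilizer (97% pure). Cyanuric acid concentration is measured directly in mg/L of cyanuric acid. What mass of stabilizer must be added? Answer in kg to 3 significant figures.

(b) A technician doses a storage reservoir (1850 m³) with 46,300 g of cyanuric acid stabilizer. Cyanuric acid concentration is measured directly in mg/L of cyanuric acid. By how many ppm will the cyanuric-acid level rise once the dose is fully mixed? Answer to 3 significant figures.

(a) Volume: 1410 m³ = 1,410,000 L.
(a) CYA to add: (31 − 10) = 21 mg/L × 1,410,000 L = 29,610 g cyanuric acid.
(a) At 97% purity: 29,610 / 0.97 = 30,530 g product.

(b) Volume: 1850 m³ = 1,850,000 L.
(b) Rise: 46,300 g / 1,850,000 L × 1000 = 25.03 mg/L.

(a) 30.5 kg; (b) 25.0 ppm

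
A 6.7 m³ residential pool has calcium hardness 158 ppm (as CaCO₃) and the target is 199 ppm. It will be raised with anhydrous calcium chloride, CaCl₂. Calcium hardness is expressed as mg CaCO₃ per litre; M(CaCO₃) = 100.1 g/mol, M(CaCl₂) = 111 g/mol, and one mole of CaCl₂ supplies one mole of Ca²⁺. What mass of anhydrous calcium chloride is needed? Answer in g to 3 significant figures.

Volume: 6.7 m³ = 6,700 L.
Hardness to add: (199 − 158) = 41 mg/L as CaCO₃ × 6,700 L = 274.7 g as CaCO₃.
Moles of Ca²⁺ (1 mol Ca²⁺ ≡ 1 mol CaCO₃): 274.7 / 100.1 g/mol = 2.744 mol.
Mass of CaCl₂: 2.744 × 111 = 304.6 g.

305 g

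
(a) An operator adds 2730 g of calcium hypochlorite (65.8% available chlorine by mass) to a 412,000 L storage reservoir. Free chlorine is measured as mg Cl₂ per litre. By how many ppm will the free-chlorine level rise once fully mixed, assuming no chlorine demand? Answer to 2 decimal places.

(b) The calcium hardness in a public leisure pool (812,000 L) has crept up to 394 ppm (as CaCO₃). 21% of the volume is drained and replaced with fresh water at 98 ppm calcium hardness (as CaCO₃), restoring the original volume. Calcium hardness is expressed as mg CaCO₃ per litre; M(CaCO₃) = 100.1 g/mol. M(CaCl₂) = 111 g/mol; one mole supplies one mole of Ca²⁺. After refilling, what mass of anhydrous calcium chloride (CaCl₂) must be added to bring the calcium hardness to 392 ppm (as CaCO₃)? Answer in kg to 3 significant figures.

(a) 4.36 ppm; (b) 54.2 kg

(a) Available chlorine delivered: 2730 g × 0.658 = 1796 g as Cl₂.
(a) Concentration rise: 1796 g / 412,000 L = 4.36 mg/L = 4.36 ppm.

(b) After draining 21% and refilling: 394 × 0.79 + 98 × 0.21 = 331.84 ppm.
(b) Deficit to target: 392 − 331.84 = 60.16 mg/L.
(b) As CaCO₃: 60.16 mg/L × 812,000 L = 48,850 g; ÷ 100.1 = 488 mol Ca²⁺.
(b) Mass: 488 × 111 = 54,170 g.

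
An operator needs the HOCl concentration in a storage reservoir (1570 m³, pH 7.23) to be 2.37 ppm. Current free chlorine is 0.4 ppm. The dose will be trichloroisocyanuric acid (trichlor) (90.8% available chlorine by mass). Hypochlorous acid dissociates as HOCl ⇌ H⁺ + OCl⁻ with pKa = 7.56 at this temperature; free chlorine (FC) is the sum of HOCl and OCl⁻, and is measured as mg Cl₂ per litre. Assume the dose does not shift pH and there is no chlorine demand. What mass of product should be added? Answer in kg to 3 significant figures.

5.32 kg

Volume: 1570 m³ = 1,570,000 L.
[OCl⁻]/[HOCl] = 10^(pH − pKa) = 10^(7.23 − 7.56) = 0.4677; fraction as HOCl = 1/(1 + 0.4677) = 0.6813.
Free chlorine required for 2.37 ppm HOCl: 2.37 / 0.6813 = 3.479 ppm.
FC to add: 3.479 − 0.4 = 3.079 mg/L as Cl₂.
Cl₂ equivalent: 3.079 mg/L × 1,570,000 L = 4833 g.
Product at 90.8% available Cl: 4833 / 0.908 = 5323 g.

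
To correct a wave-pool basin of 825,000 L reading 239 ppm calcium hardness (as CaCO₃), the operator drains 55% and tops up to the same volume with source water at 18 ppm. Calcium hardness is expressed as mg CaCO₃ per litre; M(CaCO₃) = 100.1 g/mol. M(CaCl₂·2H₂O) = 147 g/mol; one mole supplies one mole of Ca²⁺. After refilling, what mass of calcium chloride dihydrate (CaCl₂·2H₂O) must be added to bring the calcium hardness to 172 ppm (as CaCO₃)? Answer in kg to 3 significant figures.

66.1 kg

After draining 55% and refilling: 239 × 0.45 + 18 × 0.55 = 117.45 ppm.
Deficit to target: 172 − 117.45 = 54.55 mg/L.
As CaCO₃: 54.55 mg/L × 825,000 L = 45,000 g; ÷ 100.1 = 449.6 mol Ca²⁺.
Mass: 449.6 × 147 = 66,090 g.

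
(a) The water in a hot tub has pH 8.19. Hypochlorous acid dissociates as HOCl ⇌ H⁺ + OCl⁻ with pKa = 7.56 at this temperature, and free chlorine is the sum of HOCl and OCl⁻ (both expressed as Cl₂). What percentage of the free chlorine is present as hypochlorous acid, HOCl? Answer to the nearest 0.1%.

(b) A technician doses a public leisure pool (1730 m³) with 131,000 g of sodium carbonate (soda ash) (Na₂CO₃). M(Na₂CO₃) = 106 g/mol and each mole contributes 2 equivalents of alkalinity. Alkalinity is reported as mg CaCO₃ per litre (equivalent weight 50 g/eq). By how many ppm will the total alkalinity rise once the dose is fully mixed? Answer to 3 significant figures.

(a) [OCl⁻]/[HOCl] = 10^(pH − pKa) = 10^(8.19 − 7.56) = 10^0.63 = 4.266.
(a) Fraction as HOCl = 1 / (1 + 4.266) = 0.1899.

(b) Volume: 1730 m³ = 1,730,000 L.
(b) Moles of Na₂CO₃: 131,000 g ÷ 106 g/mol = 1236 mol → 2472 eq of alkalinity.
(b) As CaCO₃: 2472 eq × 50 g/eq = 123,600 g.
(b) Rise: 123,600 g / 1,730,000 L × 1000 = 71.44 mg/L.

(a) 19.0%; (b) 71.4 ppm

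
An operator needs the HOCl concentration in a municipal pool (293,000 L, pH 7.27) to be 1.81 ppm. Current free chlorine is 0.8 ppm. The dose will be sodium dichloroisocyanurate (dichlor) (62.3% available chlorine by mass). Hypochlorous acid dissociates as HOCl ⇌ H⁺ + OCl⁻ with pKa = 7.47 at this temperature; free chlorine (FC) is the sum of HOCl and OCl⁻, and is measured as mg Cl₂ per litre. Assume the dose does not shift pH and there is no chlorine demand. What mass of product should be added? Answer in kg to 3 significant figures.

1.01 kg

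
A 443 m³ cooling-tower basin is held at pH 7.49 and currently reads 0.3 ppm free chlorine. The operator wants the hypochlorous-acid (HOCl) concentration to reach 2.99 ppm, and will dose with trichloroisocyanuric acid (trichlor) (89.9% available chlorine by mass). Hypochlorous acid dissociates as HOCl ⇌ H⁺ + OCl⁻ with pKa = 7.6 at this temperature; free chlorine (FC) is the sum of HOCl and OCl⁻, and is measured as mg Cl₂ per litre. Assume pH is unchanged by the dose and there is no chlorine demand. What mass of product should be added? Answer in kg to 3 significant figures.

2.47 kg

Volume: 443 m³ = 443,000 L.
[OCl⁻]/[HOCl] = 10^(pH − pKa) = 10^(7.49 − 7.6) = 0.7762; fraction as HOCl = 1/(1 + 0.7762) = 0.563.
Free chlorine required for 2.99 ppm HOCl: 2.99 / 0.563 = 5.311 ppm.
FC to add: 5.311 − 0.3 = 5.011 mg/L as Cl₂.
Cl₂ equivalent: 5.011 mg/L × 443,000 L = 2220 g.
Product at 89.9% available Cl: 2220 / 0.899 = 2469 g.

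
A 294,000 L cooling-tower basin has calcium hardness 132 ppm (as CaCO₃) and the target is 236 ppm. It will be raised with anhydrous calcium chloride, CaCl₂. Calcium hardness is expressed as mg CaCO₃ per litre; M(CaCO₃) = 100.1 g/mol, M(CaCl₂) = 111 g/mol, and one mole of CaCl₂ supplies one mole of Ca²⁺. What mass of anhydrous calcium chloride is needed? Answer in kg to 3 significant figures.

33.9 kg

Hardness to add: (236 − 132) = 104 mg/L as CaCO₃ × 294,000 L = 30,580 g as CaCO₃.
Moles of Ca²⁺ (1 mol Ca²⁺ ≡ 1 mol CaCO₃): 30,580 / 100.1 g/mol = 305.5 mol.
Mass of CaCl₂: 305.5 × 111 = 33,910 g.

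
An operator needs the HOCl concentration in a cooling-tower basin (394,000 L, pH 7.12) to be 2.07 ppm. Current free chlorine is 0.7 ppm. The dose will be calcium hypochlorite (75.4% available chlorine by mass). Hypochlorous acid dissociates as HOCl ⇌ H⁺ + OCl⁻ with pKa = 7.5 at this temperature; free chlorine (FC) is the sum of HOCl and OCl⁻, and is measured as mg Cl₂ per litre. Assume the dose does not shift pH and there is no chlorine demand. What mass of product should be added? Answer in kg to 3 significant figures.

[OCl⁻]/[HOCl] = 10^(pH − pKa) = 10^(7.12 − 7.5) = 0.4169; fraction as HOCl = 1/(1 + 0.4169) = 0.7058.
Free chlorine required for 2.07 ppm HOCl: 2.07 / 0.7058 = 2.933 ppm.
FC to add: 2.933 − 0.7 = 2.233 mg/L as Cl₂.
Cl₂ equivalent: 2.233 mg/L × 394,000 L = 879.8 g.
Product at 75.4% available Cl: 879.8 / 0.754 = 1167 g.

1.17 kg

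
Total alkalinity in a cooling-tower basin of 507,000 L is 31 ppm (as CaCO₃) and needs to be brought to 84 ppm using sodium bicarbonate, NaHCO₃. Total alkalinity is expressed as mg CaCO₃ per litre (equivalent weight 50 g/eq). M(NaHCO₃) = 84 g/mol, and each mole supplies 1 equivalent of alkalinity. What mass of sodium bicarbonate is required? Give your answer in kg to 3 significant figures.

45.1 kg

Alkalinity to add: (84 − 31) = 53 mg/L as CaCO₃ × 507,000 L = 26,870 g as CaCO₃.
Equivalents: 26,870 g ÷ 50 g/eq = 537.4 eq.
NaHCO₃ supplies 1 eq per mole → 537.4 mol.
Mass: 537.4 mol × 84 g/mol = 45,140 g.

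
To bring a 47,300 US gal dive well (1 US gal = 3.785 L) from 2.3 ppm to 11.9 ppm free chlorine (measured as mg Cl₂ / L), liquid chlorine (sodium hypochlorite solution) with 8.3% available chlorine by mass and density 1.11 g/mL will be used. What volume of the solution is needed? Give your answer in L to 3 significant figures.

Volume: 47,300 US gal × 3.785 L/gal = 179,030 L.
Chlorine deficit: 11.9 − 2.3 = 9.6 ppm = 9.6 mg/L as Cl₂.
Cl₂ equivalent needed: 9.6 mg/L × 179,030 L = 1,719,000 mg = 1719 g.
Product at 8.3% available chlorine: 1719 / 0.083 = 20,710 g.
Volume at density 1.11 g/mL: 20,710 g ÷ 1.11 g/mL = 18,660 mL.

18.7 L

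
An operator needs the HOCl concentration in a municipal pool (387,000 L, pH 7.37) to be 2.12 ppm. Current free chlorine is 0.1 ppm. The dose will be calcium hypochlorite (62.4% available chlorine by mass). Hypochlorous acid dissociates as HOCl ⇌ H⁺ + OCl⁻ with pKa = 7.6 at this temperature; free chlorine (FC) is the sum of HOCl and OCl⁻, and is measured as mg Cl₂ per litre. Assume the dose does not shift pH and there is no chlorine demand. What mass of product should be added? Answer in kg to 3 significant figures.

[OCl⁻]/[HOCl] = 10^(pH − pKa) = 10^(7.37 − 7.6) = 0.5888; fraction as HOCl = 1/(1 + 0.5888) = 0.6294.
Free chlorine required for 2.12 ppm HOCl: 2.12 / 0.6294 = 3.368 ppm.
FC to add: 3.368 − 0.1 = 3.268 mg/L as Cl₂.
Cl₂ equivalent: 3.268 mg/L × 387,000 L = 1265 g.
Product at 62.4% available Cl: 1265 / 0.624 = 2027 g.

2.03 kg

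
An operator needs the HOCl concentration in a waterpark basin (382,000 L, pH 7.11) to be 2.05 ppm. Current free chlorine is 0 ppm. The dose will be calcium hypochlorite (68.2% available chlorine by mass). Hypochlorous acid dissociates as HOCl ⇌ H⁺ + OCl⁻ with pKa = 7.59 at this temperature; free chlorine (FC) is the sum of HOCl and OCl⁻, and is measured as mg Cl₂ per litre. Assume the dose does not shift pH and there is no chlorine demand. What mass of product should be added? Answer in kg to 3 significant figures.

1.53 kg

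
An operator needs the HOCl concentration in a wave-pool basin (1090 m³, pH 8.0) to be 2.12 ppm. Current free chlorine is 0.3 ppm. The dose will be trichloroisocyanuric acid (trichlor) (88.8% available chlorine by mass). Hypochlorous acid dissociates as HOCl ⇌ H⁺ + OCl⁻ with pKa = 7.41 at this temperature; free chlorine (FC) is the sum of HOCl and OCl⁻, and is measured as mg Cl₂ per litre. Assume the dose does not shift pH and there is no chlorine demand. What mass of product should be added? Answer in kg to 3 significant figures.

Volume: 1090 m³ = 1,090,000 L.
[OCl⁻]/[HOCl] = 10^(pH − pKa) = 10^(8.0 − 7.41) = 3.89; fraction as HOCl = 1/(1 + 3.89) = 0.2045.
Free chlorine required for 2.12 ppm HOCl: 2.12 / 0.2045 = 10.37 ppm.
FC to add: 10.37 − 0.3 = 10.07 mg/L as Cl₂.
Cl₂ equivalent: 10.07 mg/L × 1,090,000 L = 10,970 g.
Product at 88.8% available Cl: 10,970 / 0.888 = 12,360 g.

12.4 kg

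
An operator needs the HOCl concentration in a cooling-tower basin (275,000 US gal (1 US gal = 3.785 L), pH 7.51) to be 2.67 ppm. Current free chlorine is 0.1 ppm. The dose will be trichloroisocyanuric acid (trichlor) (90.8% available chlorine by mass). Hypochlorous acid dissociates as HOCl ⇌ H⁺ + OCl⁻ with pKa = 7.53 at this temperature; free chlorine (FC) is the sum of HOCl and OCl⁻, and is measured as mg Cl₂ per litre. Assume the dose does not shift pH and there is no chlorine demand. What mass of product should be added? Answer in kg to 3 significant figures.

5.87 kg

Volume: 275,000 US gal × 3.785 L/gal = 1,040,875 L.
[OCl⁻]/[HOCl] = 10^(pH − pKa) = 10^(7.51 − 7.53) = 0.955; fraction as HOCl = 1/(1 + 0.955) = 0.5115.
Free chlorine required for 2.67 ppm HOCl: 2.67 / 0.5115 = 5.22 ppm.
FC to add: 5.22 − 0.1 = 5.12 mg/L as Cl₂.
Cl₂ equivalent: 5.12 mg/L × 1,040,875 L = 5329 g.
Product at 90.8% available Cl: 5329 / 0.908 = 5869 g.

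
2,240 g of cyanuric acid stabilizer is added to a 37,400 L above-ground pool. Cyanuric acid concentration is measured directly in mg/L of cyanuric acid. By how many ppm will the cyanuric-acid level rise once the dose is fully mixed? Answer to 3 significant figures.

59.9 ppm

Rise: 2,240 g / 37,400 L × 1000 = 59.89 mg/L.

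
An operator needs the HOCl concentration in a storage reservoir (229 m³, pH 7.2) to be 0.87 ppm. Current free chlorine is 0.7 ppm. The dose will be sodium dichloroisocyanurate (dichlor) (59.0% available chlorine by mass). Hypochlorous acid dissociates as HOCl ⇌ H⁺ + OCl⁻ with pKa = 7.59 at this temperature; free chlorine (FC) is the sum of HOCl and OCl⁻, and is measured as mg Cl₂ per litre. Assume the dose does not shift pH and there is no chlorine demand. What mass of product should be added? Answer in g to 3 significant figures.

Volume: 229 m³ = 229,000 L.
[OCl⁻]/[HOCl] = 10^(pH − pKa) = 10^(7.2 − 7.59) = 0.4074; fraction as HOCl = 1/(1 + 0.4074) = 0.7105.
Free chlorine required for 0.87 ppm HOCl: 0.87 / 0.7105 = 1.224 ppm.
FC to add: 1.224 − 0.7 = 0.5244 mg/L as Cl₂.
Cl₂ equivalent: 0.5244 mg/L × 229,000 L = 120.1 g.
Product at 59.0% available Cl: 120.1 / 0.59 = 203.5 g.

204 g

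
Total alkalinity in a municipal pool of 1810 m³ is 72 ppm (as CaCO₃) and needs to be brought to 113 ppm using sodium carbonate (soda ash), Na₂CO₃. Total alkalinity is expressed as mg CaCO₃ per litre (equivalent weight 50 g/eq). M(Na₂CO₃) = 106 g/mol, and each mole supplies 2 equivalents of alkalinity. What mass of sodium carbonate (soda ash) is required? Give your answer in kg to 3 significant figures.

78.7 kg

Volume: 1810 m³ = 1,810,000 L.
Alkalinity to add: (113 − 72) = 41 mg/L as CaCO₃ × 1,810,000 L = 74,210 g as CaCO₃.
Equivalents: 74,210 g ÷ 50 g/eq = 1484 eq.
Each mole of Na₂CO₃ supplies 2 eq, so 1484 / 2 = 742.1 mol.
Mass: 742.1 mol × 106 g/mol = 78,660 g.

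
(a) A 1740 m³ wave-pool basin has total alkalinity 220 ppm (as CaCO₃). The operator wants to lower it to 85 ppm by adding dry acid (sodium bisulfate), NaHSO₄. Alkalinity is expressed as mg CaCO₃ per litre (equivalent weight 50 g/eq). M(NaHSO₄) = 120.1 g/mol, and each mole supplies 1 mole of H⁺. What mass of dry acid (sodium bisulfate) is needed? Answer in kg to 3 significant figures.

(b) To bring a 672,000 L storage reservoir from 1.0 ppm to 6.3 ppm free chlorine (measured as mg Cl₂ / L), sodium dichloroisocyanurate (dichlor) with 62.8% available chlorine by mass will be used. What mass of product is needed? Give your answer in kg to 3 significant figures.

(a) Volume: 1740 m³ = 1,740,000 L.
(a) Alkalinity to neutralize: (220 − 85) = 135 mg/L as CaCO₃ × 1,740,000 L = 234,900 g as CaCO₃.
(a) Equivalents of H⁺ required: 234,900 ÷ 50 g/eq = 4698 eq = 4698 mol NaHSO₄.
(a) Mass of NaHSO₄: 4698 × 120.1 = 564,200 g.

(b) Chlorine deficit: 6.3 − 1.0 = 5.3 ppm = 5.3 mg/L as Cl₂.
(b) Cl₂ equivalent needed: 5.3 mg/L × 672,000 L = 3,562,000 mg = 3562 g.
(b) Product at 62.8% available chlorine: 3562 / 0.628 = 5671 g.

(a) 564 kg; (b) 5.67 kg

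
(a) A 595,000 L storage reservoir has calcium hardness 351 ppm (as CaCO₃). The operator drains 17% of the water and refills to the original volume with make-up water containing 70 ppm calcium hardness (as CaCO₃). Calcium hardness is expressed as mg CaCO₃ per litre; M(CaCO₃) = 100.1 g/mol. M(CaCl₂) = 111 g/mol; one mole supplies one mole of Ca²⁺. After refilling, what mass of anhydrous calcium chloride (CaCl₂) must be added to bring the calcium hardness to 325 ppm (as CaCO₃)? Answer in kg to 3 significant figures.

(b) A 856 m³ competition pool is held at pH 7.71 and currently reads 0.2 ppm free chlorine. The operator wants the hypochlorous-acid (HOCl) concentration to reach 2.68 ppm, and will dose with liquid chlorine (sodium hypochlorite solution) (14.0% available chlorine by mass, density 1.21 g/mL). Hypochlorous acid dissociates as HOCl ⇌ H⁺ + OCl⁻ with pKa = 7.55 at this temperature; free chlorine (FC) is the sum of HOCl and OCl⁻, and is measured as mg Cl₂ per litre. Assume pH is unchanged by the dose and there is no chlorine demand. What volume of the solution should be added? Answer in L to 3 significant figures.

(a) After draining 17% and refilling: 351 × 0.83 + 70 × 0.17 = 303.23 ppm.
(a) Deficit to target: 325 − 303.23 = 21.77 mg/L.
(a) As CaCO₃: 21.77 mg/L × 595,000 L = 12,950 g; ÷ 100.1 = 129.4 mol Ca²⁺.
(a) Mass: 129.4 × 111 = 14,360 g.

(b) Volume: 856 m³ = 856,000 L.
(b) [OCl⁻]/[HOCl] = 10^(pH − pKa) = 10^(7.71 − 7.55) = 1.445; fraction as HOCl = 1/(1 + 1.445) = 0.4089.
(b) Free chlorine required for 2.68 ppm HOCl: 2.68 / 0.4089 = 6.554 ppm.
(b) FC to add: 6.554 − 0.2 = 6.354 mg/L as Cl₂.
(b) Cl₂ equivalent: 6.354 mg/L × 856,000 L = 5439 g.
(b) Product at 14.0% available Cl: 5439 / 0.14 = 38,850 g.
(b) Volume: 38,850 g ÷ 1.21 g/mL = 32,110 mL.

(a) 14.4 kg; (b) 32.1 L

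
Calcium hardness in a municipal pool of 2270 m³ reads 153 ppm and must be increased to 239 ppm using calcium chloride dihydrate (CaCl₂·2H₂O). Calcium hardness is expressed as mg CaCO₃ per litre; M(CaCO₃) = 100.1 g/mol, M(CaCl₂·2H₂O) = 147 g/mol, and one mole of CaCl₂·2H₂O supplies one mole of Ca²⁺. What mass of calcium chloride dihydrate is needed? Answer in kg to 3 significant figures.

287 kg

Volume: 2270 m³ = 2,270,000 L.
Hardness to add: (239 − 153) = 86 mg/L as CaCO₃ × 2,270,000 L = 195,200 g as CaCO₃.
Moles of Ca²⁺ (1 mol Ca²⁺ ≡ 1 mol CaCO₃): 195,200 / 100.1 g/mol = 1950 mol.
Mass of CaCl₂·2H₂O: 1950 × 147 = 286,700 g.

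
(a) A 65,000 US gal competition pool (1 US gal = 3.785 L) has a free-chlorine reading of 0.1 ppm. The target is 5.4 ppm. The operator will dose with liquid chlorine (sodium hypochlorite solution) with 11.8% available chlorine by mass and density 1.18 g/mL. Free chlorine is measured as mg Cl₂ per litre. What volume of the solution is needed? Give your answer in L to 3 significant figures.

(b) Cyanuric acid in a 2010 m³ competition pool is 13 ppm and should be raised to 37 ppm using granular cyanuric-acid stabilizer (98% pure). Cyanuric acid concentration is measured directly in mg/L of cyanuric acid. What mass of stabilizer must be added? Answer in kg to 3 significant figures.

(a) Volume: 65,000 US gal × 3.785 L/gal = 246,025 L.
(a) Chlorine deficit: 5.4 − 0.1 = 5.3 ppm = 5.3 mg/L as Cl₂.
(a) Cl₂ equivalent needed: 5.3 mg/L × 246,025 L = 1,304,000 mg = 1304 g.
(a) Product at 11.8% available chlorine: 1304 / 0.118 = 11,050 g.
(a) Volume at density 1.18 g/mL: 11,050 g ÷ 1.18 g/mL = 9365 mL.

(b) Volume: 2010 m³ = 2,010,000 L.
(b) CYA to add: (37 − 13) = 24 mg/L × 2,010,000 L = 48,240 g cyanuric acid.
(b) At 98% purity: 48,240 / 0.98 = 49,220 g product.

(a) 9.36 L; (b) 49.2 kg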